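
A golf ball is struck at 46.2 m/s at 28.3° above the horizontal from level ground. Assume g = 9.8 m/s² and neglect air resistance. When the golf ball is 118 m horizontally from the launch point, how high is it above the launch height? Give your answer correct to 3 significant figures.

v_x = 46.2 cos 28.3° = 40.68 m/s, v_y0 = 46.2 sin 28.3° = 21.90 m/s.
Time to reach x = 118 m: t = x / v_x = 118 / 40.68 = 2.901 s.
y = v_y0 t − ½ g t² = 21.90×2.901 − 4.900×2.901² = 22.3 m.

22.3 m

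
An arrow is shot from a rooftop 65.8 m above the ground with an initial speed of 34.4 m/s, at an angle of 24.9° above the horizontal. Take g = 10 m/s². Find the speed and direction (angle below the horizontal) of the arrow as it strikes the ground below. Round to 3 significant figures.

v_x = 34.4 cos 24.9° = 31.20 m/s (constant).
|v_y| at impact = √((14.48)² + 2×10×65.8) = 39.06 m/s.
Speed = √(31.20² + 39.06²) = 50.0 m/s; angle = arctan(39.06/31.20) = 51.4° below horizontal.

50.0 m/s at 51.4° below the horizontal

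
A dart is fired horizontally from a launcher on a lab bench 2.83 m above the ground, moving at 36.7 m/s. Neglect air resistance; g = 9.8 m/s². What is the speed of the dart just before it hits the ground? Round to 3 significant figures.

Fall time: t = √(2 × 2.83 / 9.8) = 0.7600 s.
At impact: v_x = 36.7 m/s (unchanged), v_y = g t = 9.8 × 0.7600 = 7.448 m/s.
Speed = √(v_x² + v_y²) = √(1347 + 55.47) = 37.4 m/s.

37.4 m/s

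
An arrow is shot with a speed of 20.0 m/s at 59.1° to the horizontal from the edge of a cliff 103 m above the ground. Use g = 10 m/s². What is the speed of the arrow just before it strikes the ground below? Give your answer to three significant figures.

49.6 m/s

v_x = 20.0 cos 59.1° = 10.27 m/s is unchanged throughout.
For the vertical component, v_y² = v_y0² + 2 g h = (17.16)² + 2×10×103 = 2354, so |v_y| = 48.52 m/s.
Impact speed = √(v_x² + v_y²) = √(105.5 + 2354) = 49.6 m/s.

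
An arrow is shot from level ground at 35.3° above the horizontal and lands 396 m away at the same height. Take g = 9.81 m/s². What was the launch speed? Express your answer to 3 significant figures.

64.2 m/s

On level ground, R = v₀² sin(2θ) / g, so v₀ = √(R g / sin 2θ).
sin(2 × 35.3°) = 0.9432.
v₀ = √(396 × 9.81 / 0.9432) = √4119 = 64.2 m/s.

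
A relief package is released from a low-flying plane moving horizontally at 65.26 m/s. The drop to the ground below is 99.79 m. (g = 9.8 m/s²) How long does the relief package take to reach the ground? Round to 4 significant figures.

4.513 s

The horizontal speed doesn't affect the fall. With v_y0 = 0, h = ½ g t².
t = √(2 × 99.79 / 9.8) = √20.365 = 4.513 s.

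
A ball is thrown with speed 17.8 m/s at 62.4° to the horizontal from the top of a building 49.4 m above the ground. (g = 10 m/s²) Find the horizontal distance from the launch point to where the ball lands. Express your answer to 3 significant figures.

Components: v_x = 17.8 cos 62.4° = 8.247 m/s, v_y = 17.8 sin 62.4° = 15.77 m/s.
Vertical: 0 = 49.4 + 15.77 t − ½(10) t² ⇒ 5.000 t² − 15.77 t − 49.4 = 0.
t = [15.77 + √(248.7 + 988.0)] / 10.00 = 5.094 s.
Horizontal: R = v_x · t = 8.247 × 5.094 = 42.0 m.

42.0 m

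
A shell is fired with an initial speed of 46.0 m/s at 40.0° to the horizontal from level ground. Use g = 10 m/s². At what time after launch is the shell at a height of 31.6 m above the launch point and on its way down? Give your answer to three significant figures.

4.51 s

v_y0 = 46.0 sin 40.0° = 29.57 m/s.
Set y = v_y0 t − ½ g t² = 31.6: 5.000 t² − 29.57 t + 31.6 = 0.
t = [29.57 ± √(874.4 − 632.0)] / 10 = (29.57 ± 15.57) / 10, giving t = 1.40 s or t = 4.51 s.
On the way down corresponds to the larger root: t = 4.51 s.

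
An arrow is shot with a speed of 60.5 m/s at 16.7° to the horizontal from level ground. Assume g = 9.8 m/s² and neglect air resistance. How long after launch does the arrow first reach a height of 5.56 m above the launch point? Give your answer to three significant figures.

0.355 s

v_y0 = 60.5 sin 16.7° = 17.39 m/s.
Set y = v_y0 t − ½ g t² = 5.56: 4.900 t² − 17.39 t + 5.56 = 0.
t = [17.39 ± √(302.4 − 109.0)] / 9.8 = (17.39 ± 13.91) / 9.8, giving t = 0.355 s or t = 3.19 s.
The arrow is on the way up at the first time, so t = 0.355 s.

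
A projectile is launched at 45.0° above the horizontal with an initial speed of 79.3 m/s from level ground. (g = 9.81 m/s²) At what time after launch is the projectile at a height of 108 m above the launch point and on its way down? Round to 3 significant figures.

v_y0 = 79.3 sin 45.0° = 56.07 m/s.
Set y = v_y0 t − ½ g t² = 108: 4.905 t² − 56.07 t + 108 = 0.
t = [56.07 ± √(3144 − 2119)] / 9.81 = (56.07 ± 32.02) / 9.81, giving t = 2.45 s or t = 8.98 s.
On the way down corresponds to the larger root: t = 8.98 s.

8.98 s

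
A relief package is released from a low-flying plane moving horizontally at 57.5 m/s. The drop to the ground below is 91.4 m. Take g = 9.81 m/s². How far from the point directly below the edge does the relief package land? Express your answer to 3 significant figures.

Initial vertical velocity is zero, so the fall time comes from h = ½ g t²: t = √(2 × 91.4 / 9.81) = 4.317 s.
Horizontal motion is uniform at 57.5 m/s, so x = 57.5 × 4.317 = 248 m.

248 m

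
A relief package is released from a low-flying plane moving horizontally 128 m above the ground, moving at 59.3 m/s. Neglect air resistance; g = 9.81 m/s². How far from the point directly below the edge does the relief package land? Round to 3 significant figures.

303 m

Initial vertical velocity is zero, so the fall time comes from h = ½ g t²: t = √(2 × 128 / 9.81) = 5.108 s.
Horizontal motion is uniform at 59.3 m/s, so x = 59.3 × 5.108 = 303 m.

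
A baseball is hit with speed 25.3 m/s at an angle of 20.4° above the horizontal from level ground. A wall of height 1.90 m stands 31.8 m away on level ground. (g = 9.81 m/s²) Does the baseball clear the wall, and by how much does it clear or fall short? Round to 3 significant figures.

v_x = 25.3 cos 20.4° = 23.71 m/s; v_y0 = 25.3 sin 20.4° = 8.819 m/s.
Time to reach the wall: t = 31.8 / 23.71 = 1.341 s.
Height at that point: y = 8.819×1.341 − 4.905×1.341² = 3.006 m.
That is 3.006 − 1.90 = 1.11 m above the top of the wall, so the baseball clears it.

Yes — it clears the wall by 1.11 m.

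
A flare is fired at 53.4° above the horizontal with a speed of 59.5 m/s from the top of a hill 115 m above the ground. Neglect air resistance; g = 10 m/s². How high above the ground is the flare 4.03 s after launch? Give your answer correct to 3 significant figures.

v_y0 = 59.5 sin 53.4° = 47.77 m/s.
y(t) = 115 + v_y0 t − ½ g t² = 115 + 47.77×4.03 − ½×10×4.03² = 226 m.

226 m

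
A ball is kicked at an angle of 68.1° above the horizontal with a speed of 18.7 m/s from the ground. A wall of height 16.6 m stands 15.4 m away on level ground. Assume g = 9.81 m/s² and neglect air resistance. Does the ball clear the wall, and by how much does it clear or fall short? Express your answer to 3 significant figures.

No — it falls 2.20 m short of clearing the wall.

v_x = 18.7 cos 68.1° = 6.975 m/s; v_y0 = 18.7 sin 68.1° = 17.35 m/s.
Time to reach the wall: t = 15.4 / 6.975 = 2.208 s.
Height at that point: y = 17.35×2.208 − 4.905×2.208² = 14.40 m.
That is 16.6 − 14.40 = 2.20 m below the top of the wall, so the ball does not clear it.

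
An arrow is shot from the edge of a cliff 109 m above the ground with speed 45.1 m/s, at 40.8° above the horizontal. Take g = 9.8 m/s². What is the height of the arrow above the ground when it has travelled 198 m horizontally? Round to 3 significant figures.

v_x = 45.1 cos 40.8° = 34.14 m/s, v_y0 = 45.1 sin 40.8° = 29.47 m/s.
Time to reach x = 198 m: t = x / v_x = 198 / 34.14 = 5.800 s.
y = 109 + v_y0 t − ½ g t² = 109 + 29.47×5.800 − 4.900×5.800² = 115 m.

115 m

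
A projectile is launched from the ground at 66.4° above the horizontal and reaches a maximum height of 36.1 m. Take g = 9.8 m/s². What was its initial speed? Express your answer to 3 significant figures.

At maximum height v_y = 0, so (v₀ sin θ)² = 2 g H.
v₀ sin 66.4° = √(2 × 9.8 × 36.1) = 26.60 m/s.
v₀ = 26.60 / sin 66.4° = 26.60 / 0.9164 = 29.0 m/s.

29.0 m/s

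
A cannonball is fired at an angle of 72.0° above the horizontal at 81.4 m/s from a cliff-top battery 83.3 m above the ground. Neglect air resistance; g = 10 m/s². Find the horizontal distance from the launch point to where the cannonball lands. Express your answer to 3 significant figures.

Components: v_x = 81.4 cos 72.0° = 25.15 m/s, v_y = 81.4 sin 72.0° = 77.42 m/s.
Vertical: 0 = 83.3 + 77.42 t − ½(10) t² ⇒ 5.000 t² − 77.42 t − 83.3 = 0.
t = [77.42 + √(5994 + 1666)] / 10.00 = 16.49 s.
Horizontal: R = v_x · t = 25.15 × 16.49 = 415 m.

415 m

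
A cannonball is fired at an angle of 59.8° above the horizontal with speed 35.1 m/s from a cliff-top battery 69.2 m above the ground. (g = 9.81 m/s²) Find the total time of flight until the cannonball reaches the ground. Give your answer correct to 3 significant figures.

Vertical component: v_y = 35.1 sin 59.8° = 30.34 m/s.
Taking up as positive with launch at y = 69.2 m, landing at y = 0: 0 = 69.2 + 30.34 t − ½(9.81) t².
Solving 4.905 t² − 30.34 t − 69.2 = 0 gives t = [30.34 + √(30.34² + 4·4.905·69.2)] / 9.810 = 7.96 s.

7.96 s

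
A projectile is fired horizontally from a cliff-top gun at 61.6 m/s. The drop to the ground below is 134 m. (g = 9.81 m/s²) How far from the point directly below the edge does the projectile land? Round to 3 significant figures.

Initial vertical velocity is zero, so the fall time comes from h = ½ g t²: t = √(2 × 134 / 9.81) = 5.227 s.
Horizontal motion is uniform at 61.6 m/s, so x = 61.6 × 5.227 = 322 m.

322 m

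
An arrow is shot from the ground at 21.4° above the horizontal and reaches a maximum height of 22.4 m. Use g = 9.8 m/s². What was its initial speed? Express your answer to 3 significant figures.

At maximum height v_y = 0, so (v₀ sin θ)² = 2 g H.
v₀ sin 21.4° = √(2 × 9.8 × 22.4) = 20.95 m/s.
v₀ = 20.95 / sin 21.4° = 20.95 / 0.3649 = 57.4 m/s.

57.4 m/s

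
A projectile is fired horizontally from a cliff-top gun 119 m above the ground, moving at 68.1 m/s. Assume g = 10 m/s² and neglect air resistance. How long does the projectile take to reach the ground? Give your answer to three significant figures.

The horizontal speed doesn't affect the fall. With v_y0 = 0, h = ½ g t².
t = √(2 × 119 / 10) = √23.80 = 4.88 s.

4.88 s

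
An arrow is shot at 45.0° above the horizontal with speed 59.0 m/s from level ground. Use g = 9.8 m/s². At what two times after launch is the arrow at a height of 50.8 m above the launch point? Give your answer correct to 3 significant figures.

v_y0 = 59.0 sin 45.0° = 41.72 m/s.
Set y = v_y0 t − ½ g t² = 50.8: 4.900 t² − 41.72 t + 50.8 = 0.
t = [41.72 ± √(1741 − 995.7)] / 9.8 = (41.72 ± 27.30) / 9.8, giving t = 1.47 s or t = 7.04 s.
So the arrow is at 50.8 m at t = 1.47 s (rising) and t = 7.04 s (falling).

1.47 s and 7.04 s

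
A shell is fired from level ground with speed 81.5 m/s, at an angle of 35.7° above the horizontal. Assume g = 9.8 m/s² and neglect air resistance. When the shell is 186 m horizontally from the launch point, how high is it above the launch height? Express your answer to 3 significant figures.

95.0 m

v_x = 81.5 cos 35.7° = 66.18 m/s, v_y0 = 81.5 sin 35.7° = 47.56 m/s.
Time to reach x = 186 m: t = x / v_x = 186 / 66.18 = 2.811 s.
y = v_y0 t − ½ g t² = 47.56×2.811 − 4.900×2.811² = 95.0 m.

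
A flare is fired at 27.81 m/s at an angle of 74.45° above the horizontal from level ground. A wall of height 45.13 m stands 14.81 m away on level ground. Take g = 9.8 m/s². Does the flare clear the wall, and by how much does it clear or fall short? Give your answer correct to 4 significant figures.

No — it falls 11.24 m short of clearing the wall.

v_x = 27.81 cos 74.45° = 7.4553 m/s; v_y0 = 27.81 sin 74.45° = 26.792 m/s.
Time to reach the wall: t = 14.81 / 7.4553 = 1.9865 s.
Height at that point: y = 26.792×1.9865 − 4.900×1.9865² = 33.886 m.
That is 45.13 − 33.886 = 11.24 m below the top of the wall, so the flare does not clear it.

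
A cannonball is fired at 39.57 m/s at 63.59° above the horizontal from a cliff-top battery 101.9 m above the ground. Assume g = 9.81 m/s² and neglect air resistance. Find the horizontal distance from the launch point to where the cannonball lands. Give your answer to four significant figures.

165.9 m

Components: v_x = 39.57 cos 63.59° = 17.600 m/s, v_y = 39.57 sin 63.59° = 35.440 m/s.
Vertical: 0 = 101.9 + 35.440 t − ½(9.81) t² ⇒ 4.905 t² − 35.440 t − 101.9 = 0.
t = [35.440 + √(1256.0 + 1999.3)] / 9.810 = 9.4287 s.
Horizontal: R = v_x · t = 17.600 × 9.4287 = 165.9 m.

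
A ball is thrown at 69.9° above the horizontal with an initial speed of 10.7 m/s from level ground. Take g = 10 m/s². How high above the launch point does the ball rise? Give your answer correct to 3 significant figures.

5.05 m

Vertical component of launch velocity: v_y = 10.7 sin 69.9° = 10.05 m/s.
At the highest point the vertical velocity is zero, so v_y² = 2 g h_max.
h_max = (10.05)² / (2 × 10) = 101.0 / 20.00 = 5.05 m.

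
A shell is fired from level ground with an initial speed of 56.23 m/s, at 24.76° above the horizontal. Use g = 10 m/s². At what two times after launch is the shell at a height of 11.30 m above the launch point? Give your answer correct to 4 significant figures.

0.5423 s and 4.168 s

v_y0 = 56.23 sin 24.76° = 23.550 m/s.
Set y = v_y0 t − ½ g t² = 11.30: 5.000 t² − 23.550 t + 11.30 = 0.
t = [23.550 ± √(554.60 − 226.00)] / 10 = (23.550 ± 18.127) / 10, giving t = 0.5423 s or t = 4.168 s.
So the shell is at 11.30 m at t = 0.5423 s (rising) and t = 4.168 s (falling).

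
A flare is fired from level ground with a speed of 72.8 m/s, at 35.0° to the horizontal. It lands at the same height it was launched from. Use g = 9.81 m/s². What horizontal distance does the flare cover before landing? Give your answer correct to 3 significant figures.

Components: v_x = 72.8 cos 35.0° = 59.63 m/s, v_y = 72.8 sin 35.0° = 41.76 m/s.
Time of flight (same landing height): t = 2 v_y / g = 2 × 41.76 / 9.81 = 8.514 s.
Range: R = v_x · t = 59.63 × 8.514 = 508 m.

508 m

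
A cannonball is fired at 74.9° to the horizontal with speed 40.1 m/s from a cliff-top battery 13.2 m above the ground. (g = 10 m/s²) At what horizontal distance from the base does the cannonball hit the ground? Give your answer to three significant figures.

Components: v_x = 40.1 cos 74.9° = 10.45 m/s, v_y = 40.1 sin 74.9° = 38.72 m/s.
Vertical: 0 = 13.2 + 38.72 t − ½(10) t² ⇒ 5.000 t² − 38.72 t − 13.2 = 0.
t = [38.72 + √(1499 + 264.0)] / 10.00 = 8.071 s.
Horizontal: R = v_x · t = 10.45 × 8.071 = 84.3 m.

84.3 m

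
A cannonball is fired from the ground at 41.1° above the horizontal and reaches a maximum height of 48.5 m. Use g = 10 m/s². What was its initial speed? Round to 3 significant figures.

At maximum height v_y = 0, so (v₀ sin θ)² = 2 g H.
v₀ sin 41.1° = √(2 × 10 × 48.5) = 31.14 m/s.
v₀ = 31.14 / sin 41.1° = 31.14 / 0.6574 = 47.4 m/s.

47.4 m/s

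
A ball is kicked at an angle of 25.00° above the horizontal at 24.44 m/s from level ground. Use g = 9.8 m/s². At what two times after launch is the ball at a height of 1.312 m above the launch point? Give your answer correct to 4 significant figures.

v_y0 = 24.44 sin 25.00° = 10.329 m/s.
Set y = v_y0 t − ½ g t² = 1.312: 4.900 t² − 10.329 t + 1.312 = 0.
t = [10.329 ± √(106.69 − 25.715)] / 9.8 = (10.329 ± 8.9986) / 9.8, giving t = 0.1358 s or t = 1.972 s.
So the ball is at 1.312 m at t = 0.1358 s (rising) and t = 1.972 s (falling).

0.1358 s and 1.972 s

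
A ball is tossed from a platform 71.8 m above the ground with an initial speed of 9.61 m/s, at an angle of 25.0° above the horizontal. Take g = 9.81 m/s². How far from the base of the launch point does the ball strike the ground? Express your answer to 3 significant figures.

37.1 m

Components: v_x = 9.61 cos 25.0° = 8.710 m/s, v_y = 9.61 sin 25.0° = 4.061 m/s.
Vertical: 0 = 71.8 + 4.061 t − ½(9.81) t² ⇒ 4.905 t² − 4.061 t − 71.8 = 0.
t = [4.061 + √(16.49 + 1409)] / 9.810 = 4.263 s.
Horizontal: R = v_x · t = 8.710 × 4.263 = 37.1 m.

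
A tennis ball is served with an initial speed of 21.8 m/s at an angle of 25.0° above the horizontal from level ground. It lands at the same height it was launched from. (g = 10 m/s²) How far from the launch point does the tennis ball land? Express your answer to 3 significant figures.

36.4 m

Components: v_x = 21.8 cos 25.0° = 19.76 m/s, v_y = 21.8 sin 25.0° = 9.213 m/s.
Time of flight (same landing height): t = 2 v_y / g = 2 × 9.213 / 10 = 1.843 s.
Range: R = v_x · t = 19.76 × 1.843 = 36.4 m.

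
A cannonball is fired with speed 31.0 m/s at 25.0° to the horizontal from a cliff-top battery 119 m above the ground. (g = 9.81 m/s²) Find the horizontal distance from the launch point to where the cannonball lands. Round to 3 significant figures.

181 m

Components: v_x = 31.0 cos 25.0° = 28.10 m/s, v_y = 31.0 sin 25.0° = 13.10 m/s.
Vertical: 0 = 119 + 13.10 t − ½(9.81) t² ⇒ 4.905 t² − 13.10 t − 119 = 0.
t = [13.10 + √(171.6 + 2335)] / 9.810 = 6.439 s.
Horizontal: R = v_x · t = 28.10 × 6.439 = 181 m.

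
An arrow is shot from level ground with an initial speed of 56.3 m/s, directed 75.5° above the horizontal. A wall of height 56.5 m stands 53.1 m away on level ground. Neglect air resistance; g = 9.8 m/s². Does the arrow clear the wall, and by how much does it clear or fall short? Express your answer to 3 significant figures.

v_x = 56.3 cos 75.5° = 14.10 m/s; v_y0 = 56.3 sin 75.5° = 54.51 m/s.
Time to reach the wall: t = 53.1 / 14.10 = 3.766 s.
Height at that point: y = 54.51×3.766 − 4.900×3.766² = 135.8 m.
That is 135.8 − 56.5 = 79.3 m above the top of the wall, so the arrow clears it.

Yes — it clears the wall by 79.3 m.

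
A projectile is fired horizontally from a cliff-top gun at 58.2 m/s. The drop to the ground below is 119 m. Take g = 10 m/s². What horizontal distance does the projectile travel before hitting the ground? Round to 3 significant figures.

284 m

Initial vertical velocity is zero, so the fall time comes from h = ½ g t²: t = √(2 × 119 / 10) = 4.879 s.
Horizontal motion is uniform at 58.2 m/s, so x = 58.2 × 4.879 = 284 m.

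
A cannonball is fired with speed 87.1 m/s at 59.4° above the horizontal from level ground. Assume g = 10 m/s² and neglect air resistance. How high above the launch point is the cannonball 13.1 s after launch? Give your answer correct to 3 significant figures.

v_y0 = 87.1 sin 59.4° = 74.97 m/s.
y(t) = v_y0 t − ½ g t² = 74.97×13.1 − 5.000×13.1² = 124 m.

124 m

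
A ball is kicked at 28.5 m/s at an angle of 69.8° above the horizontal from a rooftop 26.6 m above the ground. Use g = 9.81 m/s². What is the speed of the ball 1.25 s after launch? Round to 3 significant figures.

17.5 m/s

v_x = 28.5 cos 69.8° = 9.841 m/s (constant).
v_y(t) = 28.5 sin 69.8° − g t = 26.75 − 9.81 × 1.25 = 14.49 m/s.
Speed = √(v_x² + v_y²) = √(96.85 + 210.0) = 17.5 m/s.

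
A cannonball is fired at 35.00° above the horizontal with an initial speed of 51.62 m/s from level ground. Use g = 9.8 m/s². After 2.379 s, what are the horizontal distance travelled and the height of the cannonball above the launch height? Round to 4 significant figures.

x = 100.6 m, y = 42.71 m

v_x = 51.62 cos 35.00° = 42.285 m/s; v_y0 = 51.62 sin 35.00° = 29.608 m/s.
x = v_x t = 42.285 × 2.379 = 100.6 m.
y = v_y0 t − ½ g t² = 29.608×2.379 − 4.900×2.379² = 42.71 m.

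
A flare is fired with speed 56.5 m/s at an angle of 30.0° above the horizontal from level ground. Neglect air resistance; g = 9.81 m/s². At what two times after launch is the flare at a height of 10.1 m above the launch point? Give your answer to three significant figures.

0.383 s and 5.38 s

v_y0 = 56.5 sin 30.0° = 28.25 m/s.
Set y = v_y0 t − ½ g t² = 10.1: 4.905 t² − 28.25 t + 10.1 = 0.
t = [28.25 ± √(798.1 − 198.2)] / 9.81 = (28.25 ± 24.49) / 9.81, giving t = 0.383 s or t = 5.38 s.
So the flare is at 10.1 m at t = 0.383 s (rising) and t = 5.38 s (falling).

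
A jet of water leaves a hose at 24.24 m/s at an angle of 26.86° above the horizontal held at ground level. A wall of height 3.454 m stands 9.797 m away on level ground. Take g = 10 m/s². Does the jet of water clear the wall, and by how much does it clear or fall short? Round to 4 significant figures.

Yes — it clears the wall by 0.4815 m.

v_x = 24.24 cos 26.86° = 21.625 m/s; v_y0 = 24.24 sin 26.86° = 10.952 m/s.
Time to reach the wall: t = 9.797 / 21.625 = 0.45304 s.
Height at that point: y = 10.952×0.45304 − 5.000×0.45304² = 3.9355 m.
That is 3.9355 − 3.454 = 0.4815 m above the top of the wall, so the jet of water clears it.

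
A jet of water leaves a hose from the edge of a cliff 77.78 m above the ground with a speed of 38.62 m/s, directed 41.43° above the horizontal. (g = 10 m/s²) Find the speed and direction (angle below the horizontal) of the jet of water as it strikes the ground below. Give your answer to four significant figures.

v_x = 38.62 cos 41.43° = 28.956 m/s (constant).
|v_y| at impact = √((25.555)² + 2×10×77.78) = 46.996 m/s.
Speed = √(28.956² + 46.996²) = 55.20 m/s; angle = arctan(46.996/28.956) = 58.36° below horizontal.

55.20 m/s at 58.36° below the horizontal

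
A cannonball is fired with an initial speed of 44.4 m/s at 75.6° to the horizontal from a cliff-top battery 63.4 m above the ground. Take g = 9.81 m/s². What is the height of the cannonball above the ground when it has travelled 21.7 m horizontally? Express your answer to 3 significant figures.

129 m

v_x = 44.4 cos 75.6° = 11.04 m/s, v_y0 = 44.4 sin 75.6° = 43.01 m/s.
Time to reach x = 21.7 m: t = x / v_x = 21.7 / 11.04 = 1.966 s.
y = 63.4 + v_y0 t − ½ g t² = 63.4 + 43.01×1.966 − 4.905×1.966² = 129 m.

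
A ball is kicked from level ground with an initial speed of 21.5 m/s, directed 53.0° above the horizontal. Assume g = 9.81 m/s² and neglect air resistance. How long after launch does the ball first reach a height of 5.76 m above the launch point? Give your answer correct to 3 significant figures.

0.376 s

v_y0 = 21.5 sin 53.0° = 17.17 m/s.
Set y = v_y0 t − ½ g t² = 5.76: 4.905 t² − 17.17 t + 5.76 = 0.
t = [17.17 ± √(294.8 − 113.0)] / 9.81 = (17.17 ± 13.48) / 9.81, giving t = 0.376 s or t = 3.12 s.
The ball is on the way up at the first time, so t = 0.376 s.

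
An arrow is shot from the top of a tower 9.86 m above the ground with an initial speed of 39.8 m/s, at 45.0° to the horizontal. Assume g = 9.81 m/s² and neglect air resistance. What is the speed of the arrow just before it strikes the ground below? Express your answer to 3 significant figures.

v_x = 39.8 cos 45.0° = 28.14 m/s is unchanged throughout.
For the vertical component, v_y² = v_y0² + 2 g h = (28.14)² + 2×9.81×9.86 = 985.3, so |v_y| = 31.39 m/s.
Impact speed = √(v_x² + v_y²) = √(791.9 + 985.3) = 42.2 m/s.

42.2 m/s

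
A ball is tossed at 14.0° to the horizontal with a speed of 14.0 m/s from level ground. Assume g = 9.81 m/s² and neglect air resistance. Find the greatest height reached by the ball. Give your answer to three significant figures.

0.585 m

Vertical component of launch velocity: v_y = 14.0 sin 14.0° = 3.387 m/s.
At the highest point the vertical velocity is zero, so v_y² = 2 g h_max.
h_max = (3.387)² / (2 × 9.81) = 11.47 / 19.62 = 0.585 m.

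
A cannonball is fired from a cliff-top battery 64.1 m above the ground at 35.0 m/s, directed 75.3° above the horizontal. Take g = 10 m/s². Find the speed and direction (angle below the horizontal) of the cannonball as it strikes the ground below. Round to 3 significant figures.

50.1 m/s at 79.8° below the horizontal

v_x = 35.0 cos 75.3° = 8.882 m/s (constant).
|v_y| at impact = √((33.85)² + 2×10×64.1) = 49.27 m/s.
Speed = √(8.882² + 49.27²) = 50.1 m/s; angle = arctan(49.27/8.882) = 79.8° below horizontal.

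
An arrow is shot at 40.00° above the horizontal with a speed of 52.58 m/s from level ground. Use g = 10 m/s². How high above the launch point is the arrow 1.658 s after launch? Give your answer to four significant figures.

v_y0 = 52.58 sin 40.00° = 33.798 m/s.
y(t) = v_y0 t − ½ g t² = 33.798×1.658 − 5.000×1.658² = 42.29 m.

42.29 m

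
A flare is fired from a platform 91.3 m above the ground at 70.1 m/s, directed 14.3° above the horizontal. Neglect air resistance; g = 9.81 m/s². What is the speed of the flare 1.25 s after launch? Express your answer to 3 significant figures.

68.1 m/s

v_x = 70.1 cos 14.3° = 67.93 m/s (constant).
v_y(t) = 70.1 sin 14.3° − g t = 17.31 − 9.81 × 1.25 = 5.047 m/s.
Speed = √(v_x² + v_y²) = √(4614 + 25.47) = 68.1 m/s.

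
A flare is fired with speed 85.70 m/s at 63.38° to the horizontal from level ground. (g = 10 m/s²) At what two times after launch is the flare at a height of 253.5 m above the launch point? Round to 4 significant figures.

4.833 s and 10.49 s

v_y0 = 85.70 sin 63.38° = 76.616 m/s.
Set y = v_y0 t − ½ g t² = 253.5: 5.000 t² − 76.616 t + 253.5 = 0.
t = [76.616 ± √(5870.0 − 5070.0)] / 10 = (76.616 ± 28.284) / 10, giving t = 4.833 s or t = 10.49 s.
So the flare is at 253.5 m at t = 4.833 s (rising) and t = 10.49 s (falling).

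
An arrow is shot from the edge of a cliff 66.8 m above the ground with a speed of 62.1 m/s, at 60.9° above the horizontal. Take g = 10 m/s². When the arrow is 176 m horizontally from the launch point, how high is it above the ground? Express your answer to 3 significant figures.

v_x = 62.1 cos 60.9° = 30.20 m/s, v_y0 = 62.1 sin 60.9° = 54.26 m/s.
Time to reach x = 176 m: t = x / v_x = 176 / 30.20 = 5.828 s.
y = 66.8 + v_y0 t − ½ g t² = 66.8 + 54.26×5.828 − 5.000×5.828² = 213 m.

213 m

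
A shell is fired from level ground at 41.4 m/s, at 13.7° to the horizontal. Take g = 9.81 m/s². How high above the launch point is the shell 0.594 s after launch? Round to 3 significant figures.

v_y0 = 41.4 sin 13.7° = 9.805 m/s.
y(t) = v_y0 t − ½ g t² = 9.805×0.594 − 4.905×0.594² = 4.09 m.

4.09 m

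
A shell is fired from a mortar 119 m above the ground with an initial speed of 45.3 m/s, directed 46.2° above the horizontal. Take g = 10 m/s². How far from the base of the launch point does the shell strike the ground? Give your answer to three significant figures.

287 m

Components: v_x = 45.3 cos 46.2° = 31.35 m/s, v_y = 45.3 sin 46.2° = 32.70 m/s.
Vertical: 0 = 119 + 32.70 t − ½(10) t² ⇒ 5.000 t² − 32.70 t − 119 = 0.
t = [32.70 + √(1069 + 2380)] / 10.00 = 9.143 s.
Horizontal: R = v_x · t = 31.35 × 9.143 = 287 m.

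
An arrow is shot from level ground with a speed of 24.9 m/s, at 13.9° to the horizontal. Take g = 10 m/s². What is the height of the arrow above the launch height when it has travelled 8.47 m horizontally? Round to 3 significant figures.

v_x = 24.9 cos 13.9° = 24.17 m/s, v_y0 = 24.9 sin 13.9° = 5.982 m/s.
Time to reach x = 8.47 m: t = x / v_x = 8.47 / 24.17 = 0.3504 s.
y = v_y0 t − ½ g t² = 5.982×0.3504 − 5.000×0.3504² = 1.48 m.

1.48 m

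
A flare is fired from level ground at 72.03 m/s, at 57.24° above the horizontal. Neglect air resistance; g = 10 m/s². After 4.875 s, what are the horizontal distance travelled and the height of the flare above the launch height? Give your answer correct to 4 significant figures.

x = 190.0 m, y = 176.5 m

v_x = 72.03 cos 57.24° = 38.977 m/s; v_y0 = 72.03 sin 57.24° = 60.573 m/s.
x = v_x t = 38.977 × 4.875 = 190.0 m.
y = v_y0 t − ½ g t² = 60.573×4.875 − 5.000×4.875² = 176.5 m.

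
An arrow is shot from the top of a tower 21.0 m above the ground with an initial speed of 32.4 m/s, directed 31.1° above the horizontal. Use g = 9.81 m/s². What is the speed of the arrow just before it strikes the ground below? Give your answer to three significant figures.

38.2 m/s

v_x = 32.4 cos 31.1° = 27.74 m/s is unchanged throughout.
For the vertical component, v_y² = v_y0² + 2 g h = (16.74)² + 2×9.81×21.0 = 692.2, so |v_y| = 26.31 m/s.
Impact speed = √(v_x² + v_y²) = √(769.5 + 692.2) = 38.2 m/s.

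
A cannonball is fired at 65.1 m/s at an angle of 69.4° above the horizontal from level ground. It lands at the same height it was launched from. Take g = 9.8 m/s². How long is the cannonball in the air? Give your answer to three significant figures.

12.4 s

Vertical component: v_y = 65.1 sin 69.4° = 60.94 m/s.
For a projectile landing at launch height, time of flight is t = 2 v_y / g = 2 × 60.94 / 9.8 = 12.4 s.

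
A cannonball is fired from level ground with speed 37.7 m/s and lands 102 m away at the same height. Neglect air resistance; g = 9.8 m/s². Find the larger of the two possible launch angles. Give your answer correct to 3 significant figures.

67.7°

Level-ground range: R = v₀² sin(2θ)/g ⇒ sin 2θ = R g / v₀² = 102×9.8/37.7² = 0.7033.
2θ = arcsin(0.7033) = 44.69° or 180° − 44.69° = 135.31°.
So θ = 22.3° or θ = 67.7°.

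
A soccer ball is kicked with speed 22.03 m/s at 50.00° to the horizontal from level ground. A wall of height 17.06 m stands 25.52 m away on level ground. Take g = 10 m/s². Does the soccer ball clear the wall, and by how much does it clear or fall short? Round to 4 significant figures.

No — it falls 2.886 m short of clearing the wall.

v_x = 22.03 cos 50.00° = 14.161 m/s; v_y0 = 22.03 sin 50.00° = 16.876 m/s.
Time to reach the wall: t = 25.52 / 14.161 = 1.8021 s.
Height at that point: y = 16.876×1.8021 − 5.000×1.8021² = 14.174 m.
That is 17.06 − 14.174 = 2.886 m below the top of the wall, so the soccer ball does not clear it.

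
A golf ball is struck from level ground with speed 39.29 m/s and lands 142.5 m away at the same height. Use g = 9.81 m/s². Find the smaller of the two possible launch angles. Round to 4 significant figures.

32.45°

Level-ground range: R = v₀² sin(2θ)/g ⇒ sin 2θ = R g / v₀² = 142.5×9.81/39.29² = 0.9056.
2θ = arcsin(0.9056) = 64.904° or 180° − 64.904° = 115.096°.
So θ = 32.45° or θ = 57.55°.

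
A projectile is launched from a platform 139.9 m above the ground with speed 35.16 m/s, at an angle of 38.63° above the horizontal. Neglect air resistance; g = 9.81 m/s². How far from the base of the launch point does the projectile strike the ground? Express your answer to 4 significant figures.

Components: v_x = 35.16 cos 38.63° = 27.467 m/s, v_y = 35.16 sin 38.63° = 21.950 m/s.
Vertical: 0 = 139.9 + 21.950 t − ½(9.81) t² ⇒ 4.905 t² − 21.950 t − 139.9 = 0.
t = [21.950 + √(481.80 + 2744.8)] / 9.810 = 8.0278 s.
Horizontal: R = v_x · t = 27.467 × 8.0278 = 220.5 m.

220.5 m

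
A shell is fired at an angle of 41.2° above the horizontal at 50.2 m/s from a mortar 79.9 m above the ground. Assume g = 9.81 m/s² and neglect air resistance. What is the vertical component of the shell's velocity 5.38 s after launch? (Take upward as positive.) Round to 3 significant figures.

-19.7 m/s

Initial vertical component: v_y0 = 50.2 sin 41.2° = 33.07 m/s.
v_y(t) = v_y0 − g t = 33.07 − 9.81 × 5.38 = -19.7 m/s.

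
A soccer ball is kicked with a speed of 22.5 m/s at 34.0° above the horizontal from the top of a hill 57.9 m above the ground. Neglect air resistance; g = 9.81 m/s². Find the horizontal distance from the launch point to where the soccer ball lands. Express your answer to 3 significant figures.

92.3 m

Components: v_x = 22.5 cos 34.0° = 18.65 m/s, v_y = 22.5 sin 34.0° = 12.58 m/s.
Vertical: 0 = 57.9 + 12.58 t − ½(9.81) t² ⇒ 4.905 t² − 12.58 t − 57.9 = 0.
t = [12.58 + √(158.3 + 1136)] / 9.810 = 4.950 s.
Horizontal: R = v_x · t = 18.65 × 4.950 = 92.3 m.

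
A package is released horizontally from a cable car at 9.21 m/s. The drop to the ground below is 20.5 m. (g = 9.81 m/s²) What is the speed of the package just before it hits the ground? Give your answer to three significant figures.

Fall time: t = √(2 × 20.5 / 9.81) = 2.044 s.
At impact: v_x = 9.21 m/s (unchanged), v_y = g t = 9.81 × 2.044 = 20.05 m/s.
Speed = √(v_x² + v_y²) = √(84.82 + 402.0) = 22.1 m/s.

22.1 m/s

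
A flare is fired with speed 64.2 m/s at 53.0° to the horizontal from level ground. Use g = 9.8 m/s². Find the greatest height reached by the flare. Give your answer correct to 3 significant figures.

134 m

Vertical component of launch velocity: v_y = 64.2 sin 53.0° = 51.27 m/s.
At the highest point the vertical velocity is zero, so v_y² = 2 g h_max.
h_max = (51.27)² / (2 × 9.8) = 2629 / 19.60 = 134 m.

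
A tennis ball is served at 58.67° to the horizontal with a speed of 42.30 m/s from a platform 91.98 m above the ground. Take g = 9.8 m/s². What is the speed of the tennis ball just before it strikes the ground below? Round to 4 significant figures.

59.93 m/s

v_x = 42.30 cos 58.67° = 21.995 m/s is unchanged throughout.
For the vertical component, v_y² = v_y0² + 2 g h = (36.132)² + 2×9.8×91.98 = 3108.3, so |v_y| = 55.752 m/s.
Impact speed = √(v_x² + v_y²) = √(483.78 + 3108.3) = 59.93 m/s.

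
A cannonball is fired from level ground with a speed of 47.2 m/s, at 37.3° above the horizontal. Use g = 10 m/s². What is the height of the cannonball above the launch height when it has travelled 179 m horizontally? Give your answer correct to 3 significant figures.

22.7 m

v_x = 47.2 cos 37.3° = 37.55 m/s, v_y0 = 47.2 sin 37.3° = 28.60 m/s.
Time to reach x = 179 m: t = x / v_x = 179 / 37.55 = 4.767 s.
y = v_y0 t − ½ g t² = 28.60×4.767 − 5.000×4.767² = 22.7 m.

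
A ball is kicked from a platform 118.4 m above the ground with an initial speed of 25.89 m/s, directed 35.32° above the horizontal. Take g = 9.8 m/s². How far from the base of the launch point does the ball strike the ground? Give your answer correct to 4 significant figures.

Components: v_x = 25.89 cos 35.32° = 21.125 m/s, v_y = 25.89 sin 35.32° = 14.968 m/s.
Vertical: 0 = 118.4 + 14.968 t − ½(9.8) t² ⇒ 4.900 t² − 14.968 t − 118.4 = 0.
t = [14.968 + √(224.04 + 2320.6)] / 9.800 = 6.6747 s.
Horizontal: R = v_x · t = 21.125 × 6.6747 = 141.0 m.

141.0 m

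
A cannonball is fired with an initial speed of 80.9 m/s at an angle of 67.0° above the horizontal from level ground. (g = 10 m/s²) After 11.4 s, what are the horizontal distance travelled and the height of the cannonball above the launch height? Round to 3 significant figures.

v_x = 80.9 cos 67.0° = 31.61 m/s; v_y0 = 80.9 sin 67.0° = 74.47 m/s.
x = v_x t = 31.61 × 11.4 = 360 m.
y = v_y0 t − ½ g t² = 74.47×11.4 − 5.000×11.4² = 199 m.

x = 360 m, y = 199 m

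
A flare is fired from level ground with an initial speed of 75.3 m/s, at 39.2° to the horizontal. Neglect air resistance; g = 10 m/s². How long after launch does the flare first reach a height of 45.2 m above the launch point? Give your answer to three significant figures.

1.07 s

v_y0 = 75.3 sin 39.2° = 47.59 m/s.
Set y = v_y0 t − ½ g t² = 45.2: 5.000 t² − 47.59 t + 45.2 = 0.
t = [47.59 ± √(2265 − 904.0)] / 10 = (47.59 ± 36.89) / 10, giving t = 1.07 s or t = 8.45 s.
The flare is on the way up at the first time, so t = 1.07 s.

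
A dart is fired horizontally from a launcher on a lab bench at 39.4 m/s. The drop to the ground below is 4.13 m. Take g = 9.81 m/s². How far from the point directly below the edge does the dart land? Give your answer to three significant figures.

36.2 m

Initial vertical velocity is zero, so the fall time comes from h = ½ g t²: t = √(2 × 4.13 / 9.81) = 0.9176 s.
Horizontal motion is uniform at 39.4 m/s, so x = 39.4 × 0.9176 = 36.2 m.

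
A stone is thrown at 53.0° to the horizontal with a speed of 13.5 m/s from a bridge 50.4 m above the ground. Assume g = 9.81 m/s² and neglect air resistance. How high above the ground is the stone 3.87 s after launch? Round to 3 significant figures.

v_y0 = 13.5 sin 53.0° = 10.78 m/s.
y(t) = 50.4 + v_y0 t − ½ g t² = 50.4 + 10.78×3.87 − ½×9.81×3.87² = 18.7 m.

18.7 m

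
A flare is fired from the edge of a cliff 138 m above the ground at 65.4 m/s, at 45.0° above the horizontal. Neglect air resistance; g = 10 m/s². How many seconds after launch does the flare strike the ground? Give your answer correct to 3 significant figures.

11.6 s

Vertical component: v_y = 65.4 sin 45.0° = 46.24 m/s.
Taking up as positive with launch at y = 138 m, landing at y = 0: 0 = 138 + 46.24 t − ½(10) t².
Solving 5.000 t² − 46.24 t − 138 = 0 gives t = [46.24 + √(46.24² + 4·5.000·138)] / 10.00 = 11.6 s.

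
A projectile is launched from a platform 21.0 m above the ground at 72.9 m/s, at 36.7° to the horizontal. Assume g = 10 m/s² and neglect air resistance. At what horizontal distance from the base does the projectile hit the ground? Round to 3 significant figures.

536 m

Components: v_x = 72.9 cos 36.7° = 58.45 m/s, v_y = 72.9 sin 36.7° = 43.57 m/s.
Vertical: 0 = 21.0 + 43.57 t − ½(10) t² ⇒ 5.000 t² − 43.57 t − 21.0 = 0.
t = [43.57 + √(1898 + 420.0)] / 10.00 = 9.172 s.
Horizontal: R = v_x · t = 58.45 × 9.172 = 536 m.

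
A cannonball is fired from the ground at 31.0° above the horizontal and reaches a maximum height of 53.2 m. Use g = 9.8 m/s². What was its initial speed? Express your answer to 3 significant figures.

At maximum height v_y = 0, so (v₀ sin θ)² = 2 g H.
v₀ sin 31.0° = √(2 × 9.8 × 53.2) = 32.29 m/s.
v₀ = 32.29 / sin 31.0° = 32.29 / 0.5150 = 62.7 m/s.

62.7 m/s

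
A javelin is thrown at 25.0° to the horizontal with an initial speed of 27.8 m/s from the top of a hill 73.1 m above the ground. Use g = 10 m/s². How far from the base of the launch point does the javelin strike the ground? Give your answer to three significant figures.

Components: v_x = 27.8 cos 25.0° = 25.20 m/s, v_y = 27.8 sin 25.0° = 11.75 m/s.
Vertical: 0 = 73.1 + 11.75 t − ½(10) t² ⇒ 5.000 t² − 11.75 t − 73.1 = 0.
t = [11.75 + √(138.1 + 1462)] / 10.00 = 5.175 s.
Horizontal: R = v_x · t = 25.20 × 5.175 = 130 m.

130 m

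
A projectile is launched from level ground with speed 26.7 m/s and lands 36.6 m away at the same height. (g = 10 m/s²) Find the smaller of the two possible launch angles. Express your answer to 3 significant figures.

Level-ground range: R = v₀² sin(2θ)/g ⇒ sin 2θ = R g / v₀² = 36.6×10/26.7² = 0.5134.
2θ = arcsin(0.5134) = 30.89° or 180° − 30.89° = 149.11°.
So θ = 15.4° or θ = 74.6°.

15.4°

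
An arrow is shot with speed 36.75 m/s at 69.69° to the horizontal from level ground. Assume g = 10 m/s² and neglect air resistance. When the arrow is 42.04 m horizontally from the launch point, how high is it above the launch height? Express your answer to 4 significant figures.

v_x = 36.75 cos 69.69° = 12.756 m/s, v_y0 = 36.75 sin 69.69° = 34.465 m/s.
Time to reach x = 42.04 m: t = x / v_x = 42.04 / 12.756 = 3.2957 s.
y = v_y0 t − ½ g t² = 34.465×3.2957 − 5.000×3.2957² = 59.28 m.

59.28 m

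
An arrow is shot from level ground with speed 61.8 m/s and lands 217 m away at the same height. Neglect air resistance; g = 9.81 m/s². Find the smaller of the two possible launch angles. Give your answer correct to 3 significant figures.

16.9°

Level-ground range: R = v₀² sin(2θ)/g ⇒ sin 2θ = R g / v₀² = 217×9.81/61.8² = 0.5574.
2θ = arcsin(0.5574) = 33.88° or 180° − 33.88° = 146.12°.
So θ = 16.9° or θ = 73.1°.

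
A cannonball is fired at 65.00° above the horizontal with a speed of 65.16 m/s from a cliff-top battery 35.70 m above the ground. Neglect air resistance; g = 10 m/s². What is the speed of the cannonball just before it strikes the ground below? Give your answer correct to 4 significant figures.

70.43 m/s

v_x = 65.16 cos 65.00° = 27.538 m/s is unchanged throughout.
For the vertical component, v_y² = v_y0² + 2 g h = (59.055)² + 2×10×35.70 = 4201.5, so |v_y| = 64.819 m/s.
Impact speed = √(v_x² + v_y²) = √(758.34 + 4201.5) = 70.43 m/s.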